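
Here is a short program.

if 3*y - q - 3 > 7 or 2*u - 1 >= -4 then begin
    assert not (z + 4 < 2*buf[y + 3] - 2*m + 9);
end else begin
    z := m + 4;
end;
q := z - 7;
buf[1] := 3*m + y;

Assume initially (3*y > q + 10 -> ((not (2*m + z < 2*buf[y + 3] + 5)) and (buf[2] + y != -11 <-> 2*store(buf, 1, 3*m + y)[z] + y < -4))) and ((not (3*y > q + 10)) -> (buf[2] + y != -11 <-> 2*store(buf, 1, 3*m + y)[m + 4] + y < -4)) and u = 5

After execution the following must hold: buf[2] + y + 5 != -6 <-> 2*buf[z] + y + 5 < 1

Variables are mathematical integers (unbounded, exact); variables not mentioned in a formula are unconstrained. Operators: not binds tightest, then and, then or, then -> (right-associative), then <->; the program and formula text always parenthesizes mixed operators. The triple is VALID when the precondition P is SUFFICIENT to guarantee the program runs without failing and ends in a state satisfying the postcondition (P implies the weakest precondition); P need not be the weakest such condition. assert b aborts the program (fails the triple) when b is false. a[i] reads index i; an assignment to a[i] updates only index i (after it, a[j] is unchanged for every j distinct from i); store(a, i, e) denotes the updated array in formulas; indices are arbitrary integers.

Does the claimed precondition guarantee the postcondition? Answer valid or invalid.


Working backward. After the program, the postcondition buf[2] + y + 5 != -6 <-> 2*buf[z] + y + 5 < 1 must hold; in canonical form it is buf[2] + y != -11 <-> 2*buf[z] + y < -4.
Before buf[1] := 3*m + y: buf[2] + y != -11 <-> 2*store(buf, 1, 3*m + y)[z] + y < -4
Before q := z - 7: buf[2] + y != -11 <-> 2*store(buf, 1, 3*m + y)[z] + y < -4
Then branch requires (not (2*m + z < 2*buf[y + 3] + 5)) and (buf[2] + y != -11 <-> 2*store(buf, 1, 3*m + y)[z] + y < -4); else branch requires buf[2] + y != -11 <-> 2*store(buf, 1, 3*m + y)[m + 4] + y < -4.
Before the if: ((3*y > q + 10 or 2*u >= -3) -> ((not (2*m + z < 2*buf[y + 3] + 5)) and (buf[2] + y != -11 <-> 2*store(buf, 1, 3*m + y)[z] + y < -4))) and ((not (3*y > q + 10 or 2*u >= -3)) -> (buf[2] + y != -11 <-> 2*store(buf, 1, 3*m + y)[m + 4] + y < -4))
The weakest precondition is ((3*y > q + 10 or 2*u >= -3) -> ((not (2*m + z < 2*buf[y + 3] + 5)) and (buf[2] + y != -11 <-> 2*store(buf, 1, 3*m + y)[z] + y < -4))) and ((not (3*y > q + 10 or 2*u >= -3)) -> (buf[2] + y != -11 <-> 2*store(buf, 1, 3*m + y)[m + 4] + y < -4)).
Check whether (3*y > q + 10 -> ((not (2*m + z < 2*buf[y + 3] + 5)) and (buf[2] + y != -11 <-> 2*store(buf, 1, 3*m + y)[z] + y < -4))) and ((not (3*y > q + 10)) -> (buf[2] + y != -11 <-> 2*store(buf, 1, 3*m + y)[m + 4] + y < -4)) and u = 5 implies it.
Countermodel: at the initial state buf = {[-30152] = -3, [0] = 6516, [1] = 5, [2] = -12, [4] = 5, elsewhere 5}, m = -4, q = -7, u = 5, y = 1, z = -30152, the precondition holds but the weakest precondition fails.
Answer: invalid


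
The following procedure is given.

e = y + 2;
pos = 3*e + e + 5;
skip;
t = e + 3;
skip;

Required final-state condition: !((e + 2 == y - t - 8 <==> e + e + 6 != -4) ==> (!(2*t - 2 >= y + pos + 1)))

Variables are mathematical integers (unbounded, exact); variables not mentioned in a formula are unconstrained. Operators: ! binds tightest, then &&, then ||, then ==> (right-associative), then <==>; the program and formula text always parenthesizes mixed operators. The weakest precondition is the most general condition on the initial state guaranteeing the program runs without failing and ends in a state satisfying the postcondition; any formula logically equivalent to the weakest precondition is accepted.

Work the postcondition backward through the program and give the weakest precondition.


Working backward. After the program, the postcondition !((e + 2 == y - t - 8 <==> e + e + 6 != -4) ==> (!(2*t - 2 >= y + pos + 1))) must hold; in canonical form it is !((e + t == y - 10 <==> 2*e != -10) ==> (!(2*t >= pos + y + 3))).
Before skip: !((e + t == y - 10 <==> 2*e != -10) ==> (!(2*t >= pos + y + 3)))
Before t := e + 3: !((2*e == y - 13 <==> 2*e != -10) ==> (!(2*e >= pos + y - 3)))
Before skip: !((2*e == y - 13 <==> 2*e != -10) ==> (!(2*e >= pos + y - 3)))
Before pos := 3*e + e + 5: !((2*e == y - 13 <==> 2*e != -10) ==> (!(2*e + y <= -2)))
Before e := y + 2: !((y == -17 <==> 2*y != -14) ==> (!(3*y <= -6)))
Answer: WP = !((y == -17 <==> 2*y != -14) ==> (!(3*y <= -6)))


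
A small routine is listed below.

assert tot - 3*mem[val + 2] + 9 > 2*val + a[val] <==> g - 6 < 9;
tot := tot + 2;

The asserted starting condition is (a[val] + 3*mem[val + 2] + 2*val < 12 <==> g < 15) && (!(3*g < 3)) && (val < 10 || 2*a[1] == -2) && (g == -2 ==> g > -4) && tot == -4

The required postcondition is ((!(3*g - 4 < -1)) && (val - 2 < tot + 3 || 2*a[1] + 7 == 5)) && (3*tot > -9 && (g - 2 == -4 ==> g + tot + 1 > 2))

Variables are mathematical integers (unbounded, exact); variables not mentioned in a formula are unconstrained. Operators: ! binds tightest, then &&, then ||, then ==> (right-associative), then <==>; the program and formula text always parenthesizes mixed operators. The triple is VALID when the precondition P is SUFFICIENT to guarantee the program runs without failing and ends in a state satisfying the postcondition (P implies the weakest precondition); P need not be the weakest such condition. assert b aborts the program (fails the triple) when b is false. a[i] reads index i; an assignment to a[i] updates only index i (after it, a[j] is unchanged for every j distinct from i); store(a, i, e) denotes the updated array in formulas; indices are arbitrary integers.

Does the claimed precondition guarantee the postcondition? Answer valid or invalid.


Working backward. After the program, the postcondition ((!(3*g - 4 < -1)) && (val - 2 < tot + 3 || 2*a[1] + 7 == 5)) && (3*tot > -9 && (g - 2 == -4 ==> g + tot + 1 > 2)) must hold; in canonical form it is (!(3*g < 3)) && (val < tot + 5 || 2*a[1] == -2) && 3*tot > -9 && (g == -2 ==> g + tot > 1).
Before tot := tot + 2: (!(3*g < 3)) && (val < tot + 7 || 2*a[1] == -2) && 3*tot > -15 && (g == -2 ==> g + tot > -1)
Before assert tot - 3*mem[val + 2] + 9 > 2*val + a[val] <==> g - 6 < 9: (tot > a[val] + 3*mem[val + 2] + 2*val - 9 <==> g < 15) && (!(3*g < 3)) && (val < tot + 7 || 2*a[1] == -2) && 3*tot > -15 && (g == -2 ==> g + tot > -1)
The weakest precondition is (tot > a[val] + 3*mem[val + 2] + 2*val - 9 <==> g < 15) && (!(3*g < 3)) && (val < tot + 7 || 2*a[1] == -2) && 3*tot > -15 && (g == -2 ==> g + tot > -1).
Check whether (a[val] + 3*mem[val + 2] + 2*val < 12 <==> g < 15) && (!(3*g < 3)) && (val < 10 || 2*a[1] == -2) && (g == -2 ==> g > -4) && tot == -4 implies it.
Countermodel: at the initial state a = {[1] = -1, [3] = -1, [5] = -1, elsewhere -1}, g = 1, mem = {[1] = 0, [3] = 0, [5] = 0, elsewhere 0}, tot = -4, val = 3, the precondition holds but the weakest precondition fails.
Answer: invalid


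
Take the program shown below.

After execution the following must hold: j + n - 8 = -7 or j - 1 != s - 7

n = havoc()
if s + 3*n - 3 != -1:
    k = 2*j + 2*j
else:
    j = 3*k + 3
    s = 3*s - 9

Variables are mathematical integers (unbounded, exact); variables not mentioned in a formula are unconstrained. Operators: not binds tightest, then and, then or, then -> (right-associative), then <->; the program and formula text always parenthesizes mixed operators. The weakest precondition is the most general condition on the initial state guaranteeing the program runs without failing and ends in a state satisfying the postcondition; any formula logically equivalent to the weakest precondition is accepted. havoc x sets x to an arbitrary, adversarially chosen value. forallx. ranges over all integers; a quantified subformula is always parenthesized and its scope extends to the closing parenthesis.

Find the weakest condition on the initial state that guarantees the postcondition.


Working backward. After the program, the postcondition j + n - 8 = -7 or j - 1 != s - 7 must hold; in canonical form it is j + n = 1 or j != s - 6.
Then branch requires j + n = 1 or j != s - 6; else branch requires 3*k + n = -2 or 3*k != 3*s - 18.
Before the if: (3*n + s != 2 -> (j + n = 1 or j != s - 6)) and ((not (3*n + s != 2)) -> (3*k + n = -2 or 3*k != 3*s - 18))
Before havoc n: forall n_1. ((3*n_1 + s != 2 -> (j + n_1 = 1 or j != s - 6)) and ((not (3*n_1 + s != 2)) -> (3*k + n_1 = -2 or 3*k != 3*s - 18)))
Answer: WP = forall n_1. ((3*n_1 + s != 2 -> (j + n_1 = 1 or j != s - 6)) and ((not (3*n_1 + s != 2)) -> (3*k + n_1 = -2 or 3*k != 3*s - 18)))


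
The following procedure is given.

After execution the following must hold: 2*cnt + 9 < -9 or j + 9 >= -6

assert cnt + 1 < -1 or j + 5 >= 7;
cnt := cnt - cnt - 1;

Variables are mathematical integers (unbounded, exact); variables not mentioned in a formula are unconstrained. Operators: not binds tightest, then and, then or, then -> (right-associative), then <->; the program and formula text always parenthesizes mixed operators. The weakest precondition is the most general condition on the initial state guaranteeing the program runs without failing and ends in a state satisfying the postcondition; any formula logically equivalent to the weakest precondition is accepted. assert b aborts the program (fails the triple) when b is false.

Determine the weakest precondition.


Working backward. After the program, the postcondition 2*cnt + 9 < -9 or j + 9 >= -6 must hold; in canonical form it is 2*cnt < -18 or j >= -15.
Before cnt := cnt - cnt - 1: j >= -15
Before assert cnt + 1 < -1 or j + 5 >= 7: (cnt < -2 or j >= 2) and j >= -15
Answer: WP = (cnt < -2 or j >= 2) and j >= -15


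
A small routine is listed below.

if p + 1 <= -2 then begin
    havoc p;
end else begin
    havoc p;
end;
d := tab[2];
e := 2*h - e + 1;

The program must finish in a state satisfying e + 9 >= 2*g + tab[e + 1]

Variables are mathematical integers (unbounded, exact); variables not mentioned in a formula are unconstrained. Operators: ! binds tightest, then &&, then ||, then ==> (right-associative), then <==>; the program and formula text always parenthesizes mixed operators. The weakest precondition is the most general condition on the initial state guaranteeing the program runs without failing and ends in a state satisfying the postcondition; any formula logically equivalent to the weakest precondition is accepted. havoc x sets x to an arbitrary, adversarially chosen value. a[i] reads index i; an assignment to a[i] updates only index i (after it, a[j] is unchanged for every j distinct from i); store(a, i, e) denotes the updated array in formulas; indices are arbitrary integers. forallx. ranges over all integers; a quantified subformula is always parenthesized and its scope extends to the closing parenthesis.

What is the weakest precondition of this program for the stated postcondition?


Working backward. After the program, the postcondition e + 9 >= 2*g + tab[e + 1] must hold; in canonical form it is e >= tab[e + 1] + 2*g - 9.
Before e := 2*h - e + 1: 2*h >= tab[-e + 2*h + 2] + e + 2*g - 10
Before d := tab[2]: 2*h >= tab[-e + 2*h + 2] + e + 2*g - 10
Then branch requires 2*h >= tab[-e + 2*h + 2] + e + 2*g - 10; else branch requires 2*h >= tab[-e + 2*h + 2] + e + 2*g - 10.
Before the if: (p <= -3 ==> 2*h >= tab[-e + 2*h + 2] + e + 2*g - 10) && ((!(p <= -3)) ==> 2*h >= tab[-e + 2*h + 2] + e + 2*g - 10)
Answer: WP = (p <= -3 ==> 2*h >= tab[-e + 2*h + 2] + e + 2*g - 10) && ((!(p <= -3)) ==> 2*h >= tab[-e + 2*h + 2] + e + 2*g - 10)


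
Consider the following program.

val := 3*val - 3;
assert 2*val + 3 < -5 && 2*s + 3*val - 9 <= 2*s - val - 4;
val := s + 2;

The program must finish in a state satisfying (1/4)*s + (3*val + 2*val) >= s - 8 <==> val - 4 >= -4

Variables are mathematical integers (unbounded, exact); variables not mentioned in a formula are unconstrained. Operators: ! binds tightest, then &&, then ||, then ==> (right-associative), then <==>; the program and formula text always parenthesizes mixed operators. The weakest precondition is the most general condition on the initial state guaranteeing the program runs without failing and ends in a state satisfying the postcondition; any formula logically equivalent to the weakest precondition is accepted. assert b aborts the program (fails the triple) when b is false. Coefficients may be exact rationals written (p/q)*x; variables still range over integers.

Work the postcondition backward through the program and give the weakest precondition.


Working backward. After the program, the postcondition (1/4)*s + (3*val + 2*val) >= s - 8 <==> val - 4 >= -4 must hold; in canonical form it is 5*val >= (3/4)*s - 8 <==> val >= 0.
Before val := s + 2: (17/4)*s >= -18 <==> s >= -2
Before assert 2*val + 3 < -5 && 2*s + 3*val - 9 <= 2*s - val - 4: 2*val < -8 && 4*val <= 5 && ((17/4)*s >= -18 <==> s >= -2)
Before val := 3*val - 3: 6*val < -2 && 12*val <= 17 && ((17/4)*s >= -18 <==> s >= -2)
Answer: WP = 6*val < -2 && 12*val <= 17 && ((17/4)*s >= -18 <==> s >= -2)


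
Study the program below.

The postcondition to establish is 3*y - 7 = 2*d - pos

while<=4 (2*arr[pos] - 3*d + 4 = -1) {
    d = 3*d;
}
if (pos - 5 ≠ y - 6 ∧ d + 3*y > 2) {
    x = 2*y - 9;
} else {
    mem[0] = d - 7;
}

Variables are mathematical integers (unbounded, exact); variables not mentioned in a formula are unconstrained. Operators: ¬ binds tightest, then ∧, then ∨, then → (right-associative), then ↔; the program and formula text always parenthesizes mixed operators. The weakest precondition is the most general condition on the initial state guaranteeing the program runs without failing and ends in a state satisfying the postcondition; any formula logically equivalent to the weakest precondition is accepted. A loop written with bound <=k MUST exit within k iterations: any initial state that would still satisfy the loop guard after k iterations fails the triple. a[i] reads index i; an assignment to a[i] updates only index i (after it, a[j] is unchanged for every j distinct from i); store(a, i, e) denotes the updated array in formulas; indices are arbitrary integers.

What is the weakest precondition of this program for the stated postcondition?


Working backward. After the program, the postcondition 3*y - 7 = 2*d - pos must hold; in canonical form it is pos + 3*y = 2*d + 7.
Then branch requires pos + 3*y = 2*d + 7; else branch requires pos + 3*y = 2*d + 7.
Before the if: ((pos ≠ y - 1 ∧ d + 3*y > 2) → pos + 3*y = 2*d + 7) ∧ ((¬(pos ≠ y - 1 ∧ d + 3*y > 2)) → pos + 3*y = 2*d + 7)
Before the loop (bound <=4), unroll the exhaustion recursion (WP_0 = exit-now case; WP_j = one more guarded iteration, up to j = 4):
  WP_0: (¬(2*arr[pos] = 3*d - 5)) ∧ ((pos ≠ y - 1 ∧ d + 3*y > 2) → pos + 3*y = 2*d + 7) ∧ ((¬(pos ≠ y - 1 ∧ d + 3*y > 2)) → pos + 3*y = 2*d + 7)
  WP_1: (2*arr[pos] = 3*d - 5 → ((¬(2*arr[pos] = 9*d - 5)) ∧ ((pos ≠ y - 1 ∧ 3*d + 3*y > 2) → pos + 3*y = 6*d + 7) ∧ ((¬(pos ≠ y - 1 ∧ 3*d + 3*y > 2)) → pos + 3*y = 6*d + 7))) ∧ ((¬(2*arr[pos] = 3*d - 5)) → (((pos ≠ y - 1 ∧ d + 3*y > 2) → pos + 3*y = 2*d + 7) ∧ ((¬(pos ≠ y - 1 ∧ d + 3*y > 2)) → pos + 3*y = 2*d + 7)))
  WP_2: (2*arr[pos] = 3*d - 5 → ((2*arr[pos] = 9*d - 5 → ((¬(2*arr[pos] = 27*d - 5)) ∧ ((pos ≠ y - 1 ∧ 9*d + 3*y > 2) → pos + 3*y = 18*d + 7) ∧ ((¬(pos ≠ y - 1 ∧ 9*d + 3*y > 2)) → pos + 3*y = 18*d + 7))) ∧ ((¬(2*arr[pos] = 9*d - 5)) → (((pos ≠ y - 1 ∧ 3*d + 3*y > 2) → pos + 3*y = 6*d + 7) ∧ ((¬(pos ≠ y - 1 ∧ 3*d + 3*y > 2)) → pos + 3*y = 6*d + 7))))) ∧ ((¬(2*arr[pos] = 3*d - 5)) → (((pos ≠ y - 1 ∧ d + 3*y > 2) → pos + 3*y = 2*d + 7) ∧ ((¬(pos ≠ y - 1 ∧ d + 3*y > 2)) → pos + 3*y = 2*d + 7)))
  WP_3: (2*arr[pos] = 3*d - 5 → ((2*arr[pos] = 9*d - 5 → ((2*arr[pos] = 27*d - 5 → ((¬(2*arr[pos] = 81*d - 5)) ∧ ((pos ≠ y - 1 ∧ 27*d + 3*y > 2) → pos + 3*y = 54*d + 7) ∧ ((¬(pos ≠ y - 1 ∧ 27*d + 3*y > 2)) → pos + 3*y = 54*d + 7))) ∧ ((¬(2*arr[pos] = 27*d - 5)) → (((pos ≠ y - 1 ∧ 9*d + 3*y > 2) → pos + 3*y = 18*d + 7) ∧ ((¬(pos ≠ y - 1 ∧ 9*d + 3*y > 2)) → pos + 3*y = 18*d + 7))))) ∧ ((¬(2*arr[pos] = 9*d - 5)) → (((pos ≠ y - 1 ∧ 3*d + 3*y > 2) → pos + 3*y = 6*d + 7) ∧ ((¬(pos ≠ y - 1 ∧ 3*d + 3*y > 2)) → pos + 3*y = 6*d + 7))))) ∧ ((¬(2*arr[pos] = 3*d - 5)) → (((pos ≠ y - 1 ∧ d + 3*y > 2) → pos + 3*y = 2*d + 7) ∧ ((¬(pos ≠ y - 1 ∧ d + 3*y > 2)) → pos + 3*y = 2*d + 7)))
  WP_4: (2*arr[pos] = 3*d - 5 → ((2*arr[pos] = 9*d - 5 → ((2*arr[pos] = 27*d - 5 → ((2*arr[pos] = 81*d - 5 → ((¬(2*arr[pos] = 243*d - 5)) ∧ ((pos ≠ y - 1 ∧ 81*d + 3*y > 2) → pos + 3*y = 162*d + 7) ∧ ((¬(pos ≠ y - 1 ∧ 81*d + 3*y > 2)) → pos + 3*y = 162*d + 7))) ∧ ((¬(2*arr[pos] = 81*d - 5)) → (((pos ≠ y - 1 ∧ 27*d + 3*y > 2) → pos + 3*y = 54*d + 7) ∧ ((¬(pos ≠ y - 1 ∧ 27*d + 3*y > 2)) → pos + 3*y = 54*d + 7))))) ∧ ((¬(2*arr[pos] = 27*d - 5)) → (((pos ≠ y - 1 ∧ 9*d + 3*y > 2) → pos + 3*y = 18*d + 7) ∧ ((¬(pos ≠ y - 1 ∧ 9*d + 3*y > 2)) → pos + 3*y = 18*d + 7))))) ∧ ((¬(2*arr[pos] = 9*d - 5)) → (((pos ≠ y - 1 ∧ 3*d + 3*y > 2) → pos + 3*y = 6*d + 7) ∧ ((¬(pos ≠ y - 1 ∧ 3*d + 3*y > 2)) → pos + 3*y = 6*d + 7))))) ∧ ((¬(2*arr[pos] = 3*d - 5)) → (((pos ≠ y - 1 ∧ d + 3*y > 2) → pos + 3*y = 2*d + 7) ∧ ((¬(pos ≠ y - 1 ∧ d + 3*y > 2)) → pos + 3*y = 2*d + 7)))
So before the loop: (2*arr[pos] = 3*d - 5 → ((2*arr[pos] = 9*d - 5 → ((2*arr[pos] = 27*d - 5 → ((2*arr[pos] = 81*d - 5 → ((¬(2*arr[pos] = 243*d - 5)) ∧ ((pos ≠ y - 1 ∧ 81*d + 3*y > 2) → pos + 3*y = 162*d + 7) ∧ ((¬(pos ≠ y - 1 ∧ 81*d + 3*y > 2)) → pos + 3*y = 162*d + 7))) ∧ ((¬(2*arr[pos] = 81*d - 5)) → (((pos ≠ y - 1 ∧ 27*d + 3*y > 2) → pos + 3*y = 54*d + 7) ∧ ((¬(pos ≠ y - 1 ∧ 27*d + 3*y > 2)) → pos + 3*y = 54*d + 7))))) ∧ ((¬(2*arr[pos] = 27*d - 5)) → (((pos ≠ y - 1 ∧ 9*d + 3*y > 2) → pos + 3*y = 18*d + 7) ∧ ((¬(pos ≠ y - 1 ∧ 9*d + 3*y > 2)) → pos + 3*y = 18*d + 7))))) ∧ ((¬(2*arr[pos] = 9*d - 5)) → (((pos ≠ y - 1 ∧ 3*d + 3*y > 2) → pos + 3*y = 6*d + 7) ∧ ((¬(pos ≠ y - 1 ∧ 3*d + 3*y > 2)) → pos + 3*y = 6*d + 7))))) ∧ ((¬(2*arr[pos] = 3*d - 5)) → (((pos ≠ y - 1 ∧ d + 3*y > 2) → pos + 3*y = 2*d + 7) ∧ ((¬(pos ≠ y - 1 ∧ d + 3*y > 2)) → pos + 3*y = 2*d + 7)))
Answer: WP = (2*arr[pos] = 3*d - 5 → ((2*arr[pos] = 9*d - 5 → ((2*arr[pos] = 27*d - 5 → ((2*arr[pos] = 81*d - 5 → ((¬(2*arr[pos] = 243*d - 5)) ∧ ((pos ≠ y - 1 ∧ 81*d + 3*y > 2) → pos + 3*y = 162*d + 7) ∧ ((¬(pos ≠ y - 1 ∧ 81*d + 3*y > 2)) → pos + 3*y = 162*d + 7))) ∧ ((¬(2*arr[pos] = 81*d - 5)) → (((pos ≠ y - 1 ∧ 27*d + 3*y > 2) → pos + 3*y = 54*d + 7) ∧ ((¬(pos ≠ y - 1 ∧ 27*d + 3*y > 2)) → pos + 3*y = 54*d + 7))))) ∧ ((¬(2*arr[pos] = 27*d - 5)) → (((pos ≠ y - 1 ∧ 9*d + 3*y > 2) → pos + 3*y = 18*d + 7) ∧ ((¬(pos ≠ y - 1 ∧ 9*d + 3*y > 2)) → pos + 3*y = 18*d + 7))))) ∧ ((¬(2*arr[pos] = 9*d - 5)) → (((pos ≠ y - 1 ∧ 3*d + 3*y > 2) → pos + 3*y = 6*d + 7) ∧ ((¬(pos ≠ y - 1 ∧ 3*d + 3*y > 2)) → pos + 3*y = 6*d + 7))))) ∧ ((¬(2*arr[pos] = 3*d - 5)) → (((pos ≠ y - 1 ∧ d + 3*y > 2) → pos + 3*y = 2*d + 7) ∧ ((¬(pos ≠ y - 1 ∧ d + 3*y > 2)) → pos + 3*y = 2*d + 7)))


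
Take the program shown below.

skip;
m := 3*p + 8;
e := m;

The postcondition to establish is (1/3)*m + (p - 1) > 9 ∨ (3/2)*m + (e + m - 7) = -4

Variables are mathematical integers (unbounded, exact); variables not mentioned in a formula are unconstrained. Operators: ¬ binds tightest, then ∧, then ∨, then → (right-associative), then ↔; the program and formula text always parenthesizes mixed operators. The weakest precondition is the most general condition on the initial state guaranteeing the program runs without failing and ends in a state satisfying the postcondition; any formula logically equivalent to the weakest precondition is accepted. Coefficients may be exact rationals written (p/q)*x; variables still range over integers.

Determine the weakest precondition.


Working backward. After the program, the postcondition (1/3)*m + (p - 1) > 9 ∨ (3/2)*m + (e + m - 7) = -4 must hold; in canonical form it is (1/3)*m + p > 10 ∨ e + (5/2)*m = 3.
Before e := m: (1/3)*m + p > 10 ∨ (7/2)*m = 3
Before m := 3*p + 8: 2*p > 22/3 ∨ (21/2)*p = -25
Before skip: 2*p > 22/3 ∨ (21/2)*p = -25
Answer: WP = 2*p > 22/3 ∨ (21/2)*p = -25


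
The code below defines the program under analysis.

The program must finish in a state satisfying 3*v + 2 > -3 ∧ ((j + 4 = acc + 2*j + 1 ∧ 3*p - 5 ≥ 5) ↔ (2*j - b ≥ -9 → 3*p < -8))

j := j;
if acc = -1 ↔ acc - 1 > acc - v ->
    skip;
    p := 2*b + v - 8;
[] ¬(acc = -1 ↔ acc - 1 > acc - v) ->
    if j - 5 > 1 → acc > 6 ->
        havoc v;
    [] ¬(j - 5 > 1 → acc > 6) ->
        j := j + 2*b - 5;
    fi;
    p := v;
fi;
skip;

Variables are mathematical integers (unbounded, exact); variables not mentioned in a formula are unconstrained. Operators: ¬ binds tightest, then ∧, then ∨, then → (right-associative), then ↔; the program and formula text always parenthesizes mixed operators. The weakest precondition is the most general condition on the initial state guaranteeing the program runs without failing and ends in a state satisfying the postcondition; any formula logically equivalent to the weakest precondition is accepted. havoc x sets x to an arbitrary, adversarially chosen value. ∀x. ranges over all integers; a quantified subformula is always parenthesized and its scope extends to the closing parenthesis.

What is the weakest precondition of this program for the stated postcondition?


Working backward. After the program, the postcondition 3*v + 2 > -3 ∧ ((j + 4 = acc + 2*j + 1 ∧ 3*p - 5 ≥ 5) ↔ (2*j - b ≥ -9 → 3*p < -8)) must hold; in canonical form it is 3*v > -5 ∧ ((acc + j = 3 ∧ 3*p ≥ 10) ↔ (2*j ≥ b - 9 → 3*p < -8)).
Before skip: 3*v > -5 ∧ ((acc + j = 3 ∧ 3*p ≥ 10) ↔ (2*j ≥ b - 9 → 3*p < -8))
Then branch requires 3*v > -5 ∧ ((acc + j = 3 ∧ 6*b + 3*v ≥ 34) ↔ (2*j ≥ b - 9 → 6*b + 3*v < 16)); else branch requires ((j > 6 → acc > 6) → (∀v_1. (3*v_1 > -5 ∧ ((acc + j = 3 ∧ 3*v_1 ≥ 10) ↔ (2*j ≥ b - 9 → 3*v_1 < -8))))) ∧ ((¬(j > 6 → acc > 6)) → (3*v > -5 ∧ ((acc + 2*b + j = 8 ∧ 3*v ≥ 10) ↔ (3*b + 2*j ≥ 1 → 3*v < -8)))).
Before the if: ((acc = -1 ↔ v > 1) → (3*v > -5 ∧ ((acc + j = 3 ∧ 6*b + 3*v ≥ 34) ↔ (2*j ≥ b - 9 → 6*b + 3*v < 16)))) ∧ ((¬(acc = -1 ↔ v > 1)) → (((j > 6 → acc > 6) → (∀v_1. (3*v_1 > -5 ∧ ((acc + j = 3 ∧ 3*v_1 ≥ 10) ↔ (2*j ≥ b - 9 → 3*v_1 < -8))))) ∧ ((¬(j > 6 → acc > 6)) → (3*v > -5 ∧ ((acc + 2*b + j = 8 ∧ 3*v ≥ 10) ↔ (3*b + 2*j ≥ 1 → 3*v < -8))))))
Before j := j: ((acc = -1 ↔ v > 1) → (3*v > -5 ∧ ((acc + j = 3 ∧ 6*b + 3*v ≥ 34) ↔ (2*j ≥ b - 9 → 6*b + 3*v < 16)))) ∧ ((¬(acc = -1 ↔ v > 1)) → (((j > 6 → acc > 6) → (∀v_1. (3*v_1 > -5 ∧ ((acc + j = 3 ∧ 3*v_1 ≥ 10) ↔ (2*j ≥ b - 9 → 3*v_1 < -8))))) ∧ ((¬(j > 6 → acc > 6)) → (3*v > -5 ∧ ((acc + 2*b + j = 8 ∧ 3*v ≥ 10) ↔ (3*b + 2*j ≥ 1 → 3*v < -8))))))
Answer: WP = ((acc = -1 ↔ v > 1) → (3*v > -5 ∧ ((acc + j = 3 ∧ 6*b + 3*v ≥ 34) ↔ (2*j ≥ b - 9 → 6*b + 3*v < 16)))) ∧ ((¬(acc = -1 ↔ v > 1)) → (((j > 6 → acc > 6) → (∀v_1. (3*v_1 > -5 ∧ ((acc + j = 3 ∧ 3*v_1 ≥ 10) ↔ (2*j ≥ b - 9 → 3*v_1 < -8))))) ∧ ((¬(j > 6 → acc > 6)) → (3*v > -5 ∧ ((acc + 2*b + j = 8 ∧ 3*v ≥ 10) ↔ (3*b + 2*j ≥ 1 → 3*v < -8))))))


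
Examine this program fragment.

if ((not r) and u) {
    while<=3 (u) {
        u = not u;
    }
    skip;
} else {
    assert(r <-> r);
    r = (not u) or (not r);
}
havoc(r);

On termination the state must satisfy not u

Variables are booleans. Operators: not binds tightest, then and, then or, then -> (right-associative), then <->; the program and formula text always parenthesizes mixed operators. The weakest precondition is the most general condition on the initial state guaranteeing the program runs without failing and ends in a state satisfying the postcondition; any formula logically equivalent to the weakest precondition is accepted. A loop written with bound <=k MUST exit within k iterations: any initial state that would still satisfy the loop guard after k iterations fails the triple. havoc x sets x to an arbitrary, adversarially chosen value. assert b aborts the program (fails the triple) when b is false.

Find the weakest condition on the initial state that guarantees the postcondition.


Working backward. After the program, not u must hold.
Before havoc r: not u
Then branch requires true; else branch requires not u.
Before the if: (not ((not r) and u)) -> (not u)
Answer: WP = (not ((not r) and u)) -> (not u)


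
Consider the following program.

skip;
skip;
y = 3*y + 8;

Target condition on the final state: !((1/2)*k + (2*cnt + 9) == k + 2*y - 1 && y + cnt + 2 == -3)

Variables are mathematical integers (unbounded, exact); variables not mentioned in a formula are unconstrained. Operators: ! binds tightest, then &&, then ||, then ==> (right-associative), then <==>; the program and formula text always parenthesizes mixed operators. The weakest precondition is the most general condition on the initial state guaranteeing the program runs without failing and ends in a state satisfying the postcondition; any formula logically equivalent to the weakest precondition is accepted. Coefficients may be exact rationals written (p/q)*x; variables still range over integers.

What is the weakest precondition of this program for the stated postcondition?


Working backward. After the program, the postcondition !((1/2)*k + (2*cnt + 9) == k + 2*y - 1 && y + cnt + 2 == -3) must hold; in canonical form it is !(2*cnt == (1/2)*k + 2*y - 10 && cnt + y == -5).
Before y := 3*y + 8: !(2*cnt == (1/2)*k + 6*y + 6 && cnt + 3*y == -13)
Before skip: !(2*cnt == (1/2)*k + 6*y + 6 && cnt + 3*y == -13)
Before skip: !(2*cnt == (1/2)*k + 6*y + 6 && cnt + 3*y == -13)
Answer: WP = !(2*cnt == (1/2)*k + 6*y + 6 && cnt + 3*y == -13)


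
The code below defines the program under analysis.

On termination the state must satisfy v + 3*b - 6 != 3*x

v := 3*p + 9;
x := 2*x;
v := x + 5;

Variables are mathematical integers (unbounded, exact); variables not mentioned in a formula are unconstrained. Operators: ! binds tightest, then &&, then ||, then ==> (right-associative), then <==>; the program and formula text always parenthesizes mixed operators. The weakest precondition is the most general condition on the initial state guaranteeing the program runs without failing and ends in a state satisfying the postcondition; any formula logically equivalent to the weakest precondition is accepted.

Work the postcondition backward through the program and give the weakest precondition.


Working backward. After the program, the postcondition v + 3*b - 6 != 3*x must hold; in canonical form it is 3*b + v != 3*x + 6.
Before v := x + 5: 3*b != 2*x + 1
Before x := 2*x: 3*b != 4*x + 1
Before v := 3*p + 9: 3*b != 4*x + 1
Answer: WP = 3*b != 4*x + 1


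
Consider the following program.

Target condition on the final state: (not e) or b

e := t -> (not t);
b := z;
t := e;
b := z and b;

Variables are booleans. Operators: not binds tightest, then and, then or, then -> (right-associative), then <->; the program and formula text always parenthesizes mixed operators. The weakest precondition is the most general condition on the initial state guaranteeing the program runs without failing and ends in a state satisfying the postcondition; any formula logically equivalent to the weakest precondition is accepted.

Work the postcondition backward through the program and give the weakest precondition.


Working backward. After the program, (not e) or b must hold.
Before b := z and b: (not e) or (z and b)
Before t := e: (not e) or (z and b)
Before b := z: (not e) or z
Before e := t -> (not t): (not (t -> (not t))) or z
Answer: WP = (not (t -> (not t))) or z


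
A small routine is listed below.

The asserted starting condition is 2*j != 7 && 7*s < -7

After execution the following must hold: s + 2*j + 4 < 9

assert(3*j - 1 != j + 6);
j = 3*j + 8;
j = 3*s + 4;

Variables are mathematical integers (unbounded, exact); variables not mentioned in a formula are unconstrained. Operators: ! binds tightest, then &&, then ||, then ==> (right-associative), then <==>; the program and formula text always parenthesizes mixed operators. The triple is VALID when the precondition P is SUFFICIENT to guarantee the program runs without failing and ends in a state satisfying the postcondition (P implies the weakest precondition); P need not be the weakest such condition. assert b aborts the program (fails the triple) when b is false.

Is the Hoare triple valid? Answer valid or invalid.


Working backward. After the program, the postcondition s + 2*j + 4 < 9 must hold; in canonical form it is 2*j + s < 5.
Before j := 3*s + 4: 7*s < -3
Before j := 3*j + 8: 7*s < -3
Before assert 3*j - 1 != j + 6: 2*j != 7 && 7*s < -3
The weakest precondition is 2*j != 7 && 7*s < -3.
Check whether 2*j != 7 && 7*s < -7 implies it.
Every state satisfying the precondition satisfies the weakest precondition: the implication holds.
Answer: valid


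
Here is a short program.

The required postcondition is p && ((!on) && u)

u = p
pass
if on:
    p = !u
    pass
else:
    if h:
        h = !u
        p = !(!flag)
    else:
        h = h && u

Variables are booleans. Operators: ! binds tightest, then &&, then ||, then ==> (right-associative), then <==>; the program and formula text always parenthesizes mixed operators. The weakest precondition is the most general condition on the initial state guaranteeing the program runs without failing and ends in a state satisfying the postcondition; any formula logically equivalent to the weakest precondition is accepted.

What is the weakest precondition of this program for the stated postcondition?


Working backward. After the program, the postcondition p && ((!on) && u) must hold; in canonical form it is p && (!on) && u.
Then branch requires false; else branch requires (h ==> (flag && (!on) && u)) && ((!h) ==> (p && (!on) && u)).
Before the if: (!on) && ((!on) ==> ((h ==> (flag && (!on) && u)) && ((!h) ==> (p && (!on) && u))))
Before skip: (!on) && ((!on) ==> ((h ==> (flag && (!on) && u)) && ((!h) ==> (p && (!on) && u))))
Before u := p: (!on) && ((!on) ==> ((h ==> (flag && (!on) && p)) && ((!h) ==> (p && (!on)))))
Answer: WP = (!on) && ((!on) ==> ((h ==> (flag && (!on) && p)) && ((!h) ==> (p && (!on)))))


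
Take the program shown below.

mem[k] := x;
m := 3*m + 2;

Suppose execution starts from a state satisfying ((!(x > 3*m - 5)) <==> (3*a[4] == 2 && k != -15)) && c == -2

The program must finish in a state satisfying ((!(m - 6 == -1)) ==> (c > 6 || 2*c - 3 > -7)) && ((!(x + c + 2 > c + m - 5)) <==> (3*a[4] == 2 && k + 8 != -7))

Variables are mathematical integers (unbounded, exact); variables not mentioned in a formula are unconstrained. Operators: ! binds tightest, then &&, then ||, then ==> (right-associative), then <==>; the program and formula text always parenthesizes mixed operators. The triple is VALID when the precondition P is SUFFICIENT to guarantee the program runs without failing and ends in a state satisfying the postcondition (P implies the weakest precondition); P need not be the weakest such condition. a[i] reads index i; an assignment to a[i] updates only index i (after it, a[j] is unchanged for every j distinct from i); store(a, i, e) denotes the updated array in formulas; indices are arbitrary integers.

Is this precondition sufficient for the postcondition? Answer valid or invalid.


Working backward. After the program, the postcondition ((!(m - 6 == -1)) ==> (c > 6 || 2*c - 3 > -7)) && ((!(x + c + 2 > c + m - 5)) <==> (3*a[4] == 2 && k + 8 != -7)) must hold; in canonical form it is ((!(m == 5)) ==> (c > 6 || 2*c > -4)) && ((!(x > m - 7)) <==> (3*a[4] == 2 && k != -15)).
Before m := 3*m + 2: ((!(3*m == 3)) ==> (c > 6 || 2*c > -4)) && ((!(x > 3*m - 5)) <==> (3*a[4] == 2 && k != -15))
Before mem[k] := x: ((!(3*m == 3)) ==> (c > 6 || 2*c > -4)) && ((!(x > 3*m - 5)) <==> (3*a[4] == 2 && k != -15))
The weakest precondition is ((!(3*m == 3)) ==> (c > 6 || 2*c > -4)) && ((!(x > 3*m - 5)) <==> (3*a[4] == 2 && k != -15)).
Check whether ((!(x > 3*m - 5)) <==> (3*a[4] == 2 && k != -15)) && c == -2 implies it.
Countermodel: at the initial state a = {[4] = 0, elsewhere 0}, c = -2, k = 0, m = 2, x = 2, the precondition holds but the weakest precondition fails.
Answer: invalid


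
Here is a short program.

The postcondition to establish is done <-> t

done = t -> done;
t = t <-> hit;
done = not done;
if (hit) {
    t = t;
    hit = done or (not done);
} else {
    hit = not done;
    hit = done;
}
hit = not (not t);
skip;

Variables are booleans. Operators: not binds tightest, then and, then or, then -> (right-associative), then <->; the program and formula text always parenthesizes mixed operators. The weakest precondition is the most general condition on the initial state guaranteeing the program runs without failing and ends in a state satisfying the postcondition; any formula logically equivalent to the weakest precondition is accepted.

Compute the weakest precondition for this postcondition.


Working backward. After the program, done <-> t must hold.
Before skip: done <-> t
Before hit := not (not t): done <-> t
Then branch requires done <-> t; else branch requires done <-> t.
Before the if: (hit -> (done <-> t)) and ((not hit) -> (done <-> t))
Before done := not done: (hit -> ((not done) <-> t)) and ((not hit) -> ((not done) <-> t))
Before t := t <-> hit: (hit -> ((not done) <-> (t <-> hit))) and ((not hit) -> ((not done) <-> (t <-> hit)))
Before done := t -> done: (hit -> ((not (t -> done)) <-> (t <-> hit))) and ((not hit) -> ((not (t -> done)) <-> (t <-> hit)))
Answer: WP = (hit -> ((not (t -> done)) <-> (t <-> hit))) and ((not hit) -> ((not (t -> done)) <-> (t <-> hit)))


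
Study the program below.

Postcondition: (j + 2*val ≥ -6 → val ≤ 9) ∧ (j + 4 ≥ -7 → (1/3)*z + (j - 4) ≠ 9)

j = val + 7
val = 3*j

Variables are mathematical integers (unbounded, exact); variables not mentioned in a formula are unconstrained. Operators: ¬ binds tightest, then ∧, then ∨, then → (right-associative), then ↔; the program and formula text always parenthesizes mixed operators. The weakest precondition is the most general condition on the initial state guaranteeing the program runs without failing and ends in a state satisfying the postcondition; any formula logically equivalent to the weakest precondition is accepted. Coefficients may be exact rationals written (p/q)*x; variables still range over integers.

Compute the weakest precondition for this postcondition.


Working backward. After the program, the postcondition (j + 2*val ≥ -6 → val ≤ 9) ∧ (j + 4 ≥ -7 → (1/3)*z + (j - 4) ≠ 9) must hold; in canonical form it is (j + 2*val ≥ -6 → val ≤ 9) ∧ (j ≥ -11 → j + (1/3)*z ≠ 13).
Before val := 3*j: (7*j ≥ -6 → 3*j ≤ 9) ∧ (j ≥ -11 → j + (1/3)*z ≠ 13)
Before j := val + 7: (7*val ≥ -55 → 3*val ≤ -12) ∧ (val ≥ -18 → val + (1/3)*z ≠ 6)
Answer: WP = (7*val ≥ -55 → 3*val ≤ -12) ∧ (val ≥ -18 → val + (1/3)*z ≠ 6)


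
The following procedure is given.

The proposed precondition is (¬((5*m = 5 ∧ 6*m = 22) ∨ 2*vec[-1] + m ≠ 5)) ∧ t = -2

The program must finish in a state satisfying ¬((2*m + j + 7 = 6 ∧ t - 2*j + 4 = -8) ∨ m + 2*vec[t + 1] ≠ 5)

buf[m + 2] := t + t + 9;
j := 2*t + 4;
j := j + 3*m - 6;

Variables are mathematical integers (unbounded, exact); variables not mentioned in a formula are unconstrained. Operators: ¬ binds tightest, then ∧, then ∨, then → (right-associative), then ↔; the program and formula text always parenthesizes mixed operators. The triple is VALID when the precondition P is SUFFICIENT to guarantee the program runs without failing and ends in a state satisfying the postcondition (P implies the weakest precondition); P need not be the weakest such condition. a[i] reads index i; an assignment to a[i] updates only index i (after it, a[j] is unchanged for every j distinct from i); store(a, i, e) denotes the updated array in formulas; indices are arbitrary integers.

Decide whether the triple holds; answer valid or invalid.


Working backward. After the program, the postcondition ¬((2*m + j + 7 = 6 ∧ t - 2*j + 4 = -8) ∨ m + 2*vec[t + 1] ≠ 5) must hold; in canonical form it is ¬((j + 2*m = -1 ∧ t = 2*j - 12) ∨ 2*vec[t + 1] + m ≠ 5).
Before j := j + 3*m - 6: ¬((j + 5*m = 5 ∧ t = 2*j + 6*m - 24) ∨ 2*vec[t + 1] + m ≠ 5)
Before j := 2*t + 4: ¬((5*m + 2*t = 1 ∧ 6*m + 3*t = 16) ∨ 2*vec[t + 1] + m ≠ 5)
Before buf[m + 2] := t + t + 9: ¬((5*m + 2*t = 1 ∧ 6*m + 3*t = 16) ∨ 2*vec[t + 1] + m ≠ 5)
The weakest precondition is ¬((5*m + 2*t = 1 ∧ 6*m + 3*t = 16) ∨ 2*vec[t + 1] + m ≠ 5).
Check whether (¬((5*m = 5 ∧ 6*m = 22) ∨ 2*vec[-1] + m ≠ 5)) ∧ t = -2 implies it.
Every state satisfying the precondition satisfies the weakest precondition: the implication holds.
Answer: valid


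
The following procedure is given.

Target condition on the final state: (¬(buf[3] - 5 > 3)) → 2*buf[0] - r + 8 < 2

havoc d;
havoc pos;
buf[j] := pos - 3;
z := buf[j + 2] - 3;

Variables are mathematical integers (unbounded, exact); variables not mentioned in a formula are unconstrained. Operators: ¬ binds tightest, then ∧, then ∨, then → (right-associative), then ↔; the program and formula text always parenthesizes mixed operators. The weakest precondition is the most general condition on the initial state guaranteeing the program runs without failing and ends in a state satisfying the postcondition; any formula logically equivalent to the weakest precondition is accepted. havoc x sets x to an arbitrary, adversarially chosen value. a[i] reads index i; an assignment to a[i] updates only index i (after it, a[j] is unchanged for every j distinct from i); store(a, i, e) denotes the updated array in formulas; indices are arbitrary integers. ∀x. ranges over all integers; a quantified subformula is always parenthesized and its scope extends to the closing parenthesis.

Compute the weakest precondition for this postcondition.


Working backward. After the program, the postcondition (¬(buf[3] - 5 > 3)) → 2*buf[0] - r + 8 < 2 must hold; in canonical form it is (¬(buf[3] > 8)) → 2*buf[0] < r - 6.
Before z := buf[j + 2] - 3: (¬(buf[3] > 8)) → 2*buf[0] < r - 6
Before buf[j] := pos - 3: (¬(store(buf, j, pos - 3)[3] > 8)) → 2*store(buf, j, pos - 3)[0] < r - 6
Before havoc pos: ∀pos_1. ((¬(store(buf, j, pos_1 - 3)[3] > 8)) → 2*store(buf, j, pos_1 - 3)[0] < r - 6)
Before havoc d: ∀pos_1. ((¬(store(buf, j, pos_1 - 3)[3] > 8)) → 2*store(buf, j, pos_1 - 3)[0] < r - 6)
Answer: WP = ∀pos_1. ((¬(store(buf, j, pos_1 - 3)[3] > 8)) → 2*store(buf, j, pos_1 - 3)[0] < r - 6)


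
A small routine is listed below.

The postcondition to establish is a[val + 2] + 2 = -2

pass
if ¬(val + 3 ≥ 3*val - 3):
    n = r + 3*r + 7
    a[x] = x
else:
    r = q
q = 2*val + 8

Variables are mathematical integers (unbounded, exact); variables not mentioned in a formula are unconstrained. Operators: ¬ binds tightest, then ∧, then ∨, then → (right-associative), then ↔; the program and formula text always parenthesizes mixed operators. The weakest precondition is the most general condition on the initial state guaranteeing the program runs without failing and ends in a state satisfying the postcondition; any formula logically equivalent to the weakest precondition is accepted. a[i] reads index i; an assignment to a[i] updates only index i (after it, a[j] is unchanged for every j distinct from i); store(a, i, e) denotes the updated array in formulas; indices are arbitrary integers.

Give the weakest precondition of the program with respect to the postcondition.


Working backward. After the program, the postcondition a[val + 2] + 2 = -2 must hold; in canonical form it is a[val + 2] = -4.
Before q := 2*val + 8: a[val + 2] = -4
Then branch requires store(a, x, x)[val + 2] = -4; else branch requires a[val + 2] = -4.
Before the if: ((¬(2*val ≤ 6)) → store(a, x, x)[val + 2] = -4) ∧ (2*val ≤ 6 → a[val + 2] = -4)
Before skip: ((¬(2*val ≤ 6)) → store(a, x, x)[val + 2] = -4) ∧ (2*val ≤ 6 → a[val + 2] = -4)
Answer: WP = ((¬(2*val ≤ 6)) → store(a, x, x)[val + 2] = -4) ∧ (2*val ≤ 6 → a[val + 2] = -4)
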